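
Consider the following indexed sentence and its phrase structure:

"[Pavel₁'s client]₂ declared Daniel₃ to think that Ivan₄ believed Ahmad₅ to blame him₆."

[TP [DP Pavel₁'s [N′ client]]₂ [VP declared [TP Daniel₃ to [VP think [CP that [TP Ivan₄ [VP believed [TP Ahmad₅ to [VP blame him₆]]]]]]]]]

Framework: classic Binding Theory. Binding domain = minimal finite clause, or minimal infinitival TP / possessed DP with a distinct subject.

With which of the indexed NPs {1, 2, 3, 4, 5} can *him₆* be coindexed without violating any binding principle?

*him* is a pronoun, so Principle B applies: it must be free in its binding domain.
Binding domain of *him₆*: the embedded TP, whose subject is Ahmad₅.
*Pavel₁* and the pronoun do not c-command one another → neither Principle B nor Principle C is at stake; coindexation permitted.
*[Pavel₁'s client]₂* c-commands the pronoun but from outside its binding domain, and is not c-commanded by it → coindexation permitted.
*Daniel₃* c-commands the pronoun but from outside its binding domain, and is not c-commanded by it → coindexation permitted.
*Ivan₄* c-commands the pronoun but from outside its binding domain, and is not c-commanded by it → coindexation permitted.
*Ahmad₅* c-commands the pronoun within its binding domain → coindexation would violate Principle B.

{1, 2, 3, 4}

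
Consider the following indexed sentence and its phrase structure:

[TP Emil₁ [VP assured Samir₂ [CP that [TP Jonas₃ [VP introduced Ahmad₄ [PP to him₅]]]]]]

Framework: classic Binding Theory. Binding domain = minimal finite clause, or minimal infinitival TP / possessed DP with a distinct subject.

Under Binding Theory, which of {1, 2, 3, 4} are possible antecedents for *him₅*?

*him* is a pronoun, so Principle B applies: it must be free in its binding domain.
Binding domain of *him₅*: the embedded TP, whose subject is Jonas₃.
*Emil₁* c-commands the pronoun but from outside its binding domain, and is not c-commanded by it → coindexation permitted.
*Samir₂* c-commands the pronoun but from outside its binding domain, and is not c-commanded by it → coindexation permitted.
*Jonas₃* c-commands the pronoun within its binding domain → coindexation would violate Principle B.
*Ahmad₄* c-commands the pronoun within its binding domain → coindexation would violate Principle B.

{1, 2}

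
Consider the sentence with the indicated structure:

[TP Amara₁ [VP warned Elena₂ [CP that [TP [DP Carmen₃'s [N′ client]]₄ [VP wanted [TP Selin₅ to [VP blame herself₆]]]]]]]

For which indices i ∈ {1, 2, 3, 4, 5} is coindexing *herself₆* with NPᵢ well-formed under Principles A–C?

*herself* is an anaphor, so Principle A applies: it must be bound in its binding domain.
Binding domain of *herself₆*: the embedded TP, whose subject is Selin₅.
*Amara₁* c-commands the anaphor but is outside its binding domain → cannot satisfy Principle A.
*Elena₂* c-commands the anaphor but is outside its binding domain → cannot satisfy Principle A.
*Carmen₃* does not c-command the anaphor → cannot bind it.
*[Carmen₃'s client]₄* c-commands the anaphor but is outside its binding domain → cannot satisfy Principle A.
*Selin₅* c-commands the anaphor within its binding domain → licit binder.

{5}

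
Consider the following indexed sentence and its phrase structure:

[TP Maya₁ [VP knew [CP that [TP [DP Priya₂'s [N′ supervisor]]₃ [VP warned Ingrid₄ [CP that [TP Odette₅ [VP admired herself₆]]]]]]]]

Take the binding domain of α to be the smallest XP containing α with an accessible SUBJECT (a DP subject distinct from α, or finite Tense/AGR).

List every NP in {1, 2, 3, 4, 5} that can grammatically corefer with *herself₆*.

*herself* is an anaphor, so Principle A applies: it must be bound in its binding domain.
Binding domain of *herself₆*: the embedded TP, whose subject is Odette₅.
*Maya₁* c-commands the anaphor but is outside its binding domain → cannot satisfy Principle A.
*Priya₂* does not c-command the anaphor → cannot bind it.
*[Priya₂'s supervisor]₃* c-commands the anaphor but is outside its binding domain → cannot satisfy Principle A.
*Ingrid₄* c-commands the anaphor but is outside its binding domain → cannot satisfy Principle A.
*Odette₅* c-commands the anaphor within its binding domain → licit binder.

{5}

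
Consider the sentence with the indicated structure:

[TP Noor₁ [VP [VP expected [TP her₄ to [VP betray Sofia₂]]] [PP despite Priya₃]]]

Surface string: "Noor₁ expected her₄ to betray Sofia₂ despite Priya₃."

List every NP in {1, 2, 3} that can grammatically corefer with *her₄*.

*her* is a pronoun, so Principle B applies: it must be free in its binding domain.
Binding domain of *her₄*: the matrix TP, whose subject is Noor₁.
*Noor₁* c-commands the pronoun within its binding domain → coindexation would violate Principle B.
*Sofia₂*: the pronoun c-commands this R-expression → coindexation would violate Principle C on *Sofia₂*.
*Priya₃* and the pronoun do not c-command one another → neither Principle B nor Principle C is at stake; coindexation permitted.

{3}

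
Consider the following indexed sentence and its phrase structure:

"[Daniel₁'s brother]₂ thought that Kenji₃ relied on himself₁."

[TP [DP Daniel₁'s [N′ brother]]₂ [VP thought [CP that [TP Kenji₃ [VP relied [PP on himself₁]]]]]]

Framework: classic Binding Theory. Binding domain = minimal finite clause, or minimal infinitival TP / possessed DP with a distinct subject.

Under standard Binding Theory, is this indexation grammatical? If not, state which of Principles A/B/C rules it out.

The two coindexed NPs are *Daniel₁* and *himself₁*.
*himself₁* is an anaphor. Principle A requires it to be bound within its binding domain — the embedded TP, whose subject is Kenji₃.
Within that domain it is c-commanded by *Kenji₃*, which does not share its index.
*Daniel₁* does not c-command the anaphor at all.
The anaphor is unbound in its domain → Principle A violation.

Principle A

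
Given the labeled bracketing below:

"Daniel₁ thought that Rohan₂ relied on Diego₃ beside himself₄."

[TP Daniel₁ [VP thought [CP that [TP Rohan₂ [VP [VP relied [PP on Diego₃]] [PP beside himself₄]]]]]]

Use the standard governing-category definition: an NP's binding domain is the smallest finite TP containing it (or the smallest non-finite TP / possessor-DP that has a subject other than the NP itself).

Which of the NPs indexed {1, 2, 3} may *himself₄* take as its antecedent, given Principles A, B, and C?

{2}

*himself* is an anaphor, so Principle A applies: it must be bound in its binding domain.
Binding domain of *himself₄*: the embedded TP, whose subject is Rohan₂.
*Daniel₁* c-commands the anaphor but is outside its binding domain → cannot satisfy Principle A.
*Rohan₂* c-commands the anaphor within its binding domain → licit binder.
*Diego₃* does not c-command the anaphor → cannot bind it.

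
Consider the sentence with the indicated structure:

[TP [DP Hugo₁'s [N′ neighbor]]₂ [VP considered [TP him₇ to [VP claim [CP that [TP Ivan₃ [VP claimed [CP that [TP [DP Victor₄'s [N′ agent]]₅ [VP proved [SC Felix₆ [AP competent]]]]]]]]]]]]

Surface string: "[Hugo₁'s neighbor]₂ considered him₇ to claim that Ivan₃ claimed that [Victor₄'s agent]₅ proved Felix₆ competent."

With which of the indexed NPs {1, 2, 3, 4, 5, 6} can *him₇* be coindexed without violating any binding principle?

*him* is a pronoun, so Principle B applies: it must be free in its binding domain.
Binding domain of *him₇*: the matrix TP, whose subject is [Hugo₁'s neighbor]₂.
*Hugo₁* and the pronoun do not c-command one another → neither Principle B nor Principle C is at stake; coindexation permitted.
*[Hugo₁'s neighbor]₂* c-commands the pronoun within its binding domain → coindexation would violate Principle B.
*Ivan₃*: the pronoun c-commands this R-expression → coindexation would violate Principle C on *Ivan₃*.
*Victor₄*: the pronoun c-commands this R-expression → coindexation would violate Principle C on *Victor₄*.
*[Victor₄'s agent]₅*: the pronoun c-commands this R-expression → coindexation would violate Principle C on *[Victor₄'s agent]₅*.
*Felix₆*: the pronoun c-commands this R-expression → coindexation would violate Principle C on *Felix₆*.

{1}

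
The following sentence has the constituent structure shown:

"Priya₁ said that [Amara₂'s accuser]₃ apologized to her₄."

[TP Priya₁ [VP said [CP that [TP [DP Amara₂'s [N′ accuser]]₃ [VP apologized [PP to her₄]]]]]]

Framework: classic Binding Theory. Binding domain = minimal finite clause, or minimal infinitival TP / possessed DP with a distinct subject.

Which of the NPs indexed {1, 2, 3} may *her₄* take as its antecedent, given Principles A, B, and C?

{1, 2}

*her* is a pronoun, so Principle B applies: it must be free in its binding domain.
Binding domain of *her₄*: the embedded TP, whose subject is [Amara₂'s accuser]₃.
*Priya₁* c-commands the pronoun but from outside its binding domain, and is not c-commanded by it → coindexation permitted.
*Amara₂* and the pronoun do not c-command one another → neither Principle B nor Principle C is at stake; coindexation permitted.
*[Amara₂'s accuser]₃* c-commands the pronoun within its binding domain → coindexation would violate Principle B.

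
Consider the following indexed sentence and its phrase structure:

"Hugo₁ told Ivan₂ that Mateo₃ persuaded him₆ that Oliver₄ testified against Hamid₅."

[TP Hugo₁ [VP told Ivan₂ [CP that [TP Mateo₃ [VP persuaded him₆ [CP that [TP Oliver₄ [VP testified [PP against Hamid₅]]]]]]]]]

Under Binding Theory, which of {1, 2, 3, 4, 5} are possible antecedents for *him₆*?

*him* is a pronoun, so Principle B applies: it must be free in its binding domain.
Binding domain of *him₆*: the embedded TP, whose subject is Mateo₃.
*Hugo₁* c-commands the pronoun but from outside its binding domain, and is not c-commanded by it → coindexation permitted.
*Ivan₂* c-commands the pronoun but from outside its binding domain, and is not c-commanded by it → coindexation permitted.
*Mateo₃* c-commands the pronoun within its binding domain → coindexation would violate Principle B.
*Oliver₄*: the pronoun c-commands this R-expression → coindexation would violate Principle C on *Oliver₄*.
*Hamid₅*: the pronoun c-commands this R-expression → coindexation would violate Principle C on *Hamid₅*.

{1, 2}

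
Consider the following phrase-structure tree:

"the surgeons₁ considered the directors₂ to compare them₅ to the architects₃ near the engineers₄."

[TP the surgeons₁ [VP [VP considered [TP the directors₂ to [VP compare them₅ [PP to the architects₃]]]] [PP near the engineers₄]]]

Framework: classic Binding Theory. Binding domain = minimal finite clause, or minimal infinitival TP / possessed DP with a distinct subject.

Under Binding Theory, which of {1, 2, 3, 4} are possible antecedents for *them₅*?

*them* is a pronoun, so Principle B applies: it must be free in its binding domain.
Binding domain of *them₅*: the embedded TP, whose subject is the directors₂.
*the surgeons₁* c-commands the pronoun but from outside its binding domain, and is not c-commanded by it → coindexation permitted.
*the directors₂* c-commands the pronoun within its binding domain → coindexation would violate Principle B.
*the architects₃*: the pronoun c-commands this R-expression → coindexation would violate Principle C on *the architects₃*.
*the engineers₄* and the pronoun do not c-command one another → neither Principle B nor Principle C is at stake; coindexation permitted.

{1, 4}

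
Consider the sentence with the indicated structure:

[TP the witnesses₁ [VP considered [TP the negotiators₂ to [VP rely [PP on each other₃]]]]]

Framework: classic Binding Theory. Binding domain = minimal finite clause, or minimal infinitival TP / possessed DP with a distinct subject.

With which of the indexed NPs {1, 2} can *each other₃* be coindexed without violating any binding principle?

*each other* is an anaphor, so Principle A applies: it must be bound in its binding domain.
Binding domain of *each other₃*: the embedded TP, whose subject is the negotiators₂.
*the witnesses₁* c-commands the anaphor but is outside its binding domain → cannot satisfy Principle A.
*the negotiators₂* c-commands the anaphor within its binding domain → licit binder.

{2}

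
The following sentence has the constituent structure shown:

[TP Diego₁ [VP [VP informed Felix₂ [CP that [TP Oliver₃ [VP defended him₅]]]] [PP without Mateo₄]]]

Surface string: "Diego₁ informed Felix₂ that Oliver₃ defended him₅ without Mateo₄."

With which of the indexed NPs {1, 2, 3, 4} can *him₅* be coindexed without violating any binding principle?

*him* is a pronoun, so Principle B applies: it must be free in its binding domain.
Binding domain of *him₅*: the embedded TP, whose subject is Oliver₃.
*Diego₁* c-commands the pronoun but from outside its binding domain, and is not c-commanded by it → coindexation permitted.
*Felix₂* c-commands the pronoun but from outside its binding domain, and is not c-commanded by it → coindexation permitted.
*Oliver₃* c-commands the pronoun within its binding domain → coindexation would violate Principle B.
*Mateo₄* and the pronoun do not c-command one another → neither Principle B nor Principle C is at stake; coindexation permitted.

{1, 2, 4}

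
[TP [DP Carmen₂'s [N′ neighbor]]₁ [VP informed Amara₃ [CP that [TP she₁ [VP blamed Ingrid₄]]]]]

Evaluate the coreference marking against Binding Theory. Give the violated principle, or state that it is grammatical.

grammatical

The two coindexed NPs are *[Carmen₂'s neighbor]₁* and *she₁*.
*she₁* is a pronoun; nothing c-commands it within its binding domain (the embedded TP.), so Principle B holds trivially.
*[Carmen₂'s neighbor]₁* is an R-expression; *she₁* does not c-command it, and no other NP shares its index, so Principle C is satisfied.
All principles are respected.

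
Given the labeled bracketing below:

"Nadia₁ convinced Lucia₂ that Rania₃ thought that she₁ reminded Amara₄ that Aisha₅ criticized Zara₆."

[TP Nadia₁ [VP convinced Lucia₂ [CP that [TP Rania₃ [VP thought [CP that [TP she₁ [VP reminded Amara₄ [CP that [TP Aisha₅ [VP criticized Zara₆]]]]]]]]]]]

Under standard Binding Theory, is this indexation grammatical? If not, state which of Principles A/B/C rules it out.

grammatical

The two coindexed NPs are *Nadia₁* and *she₁*.
*she₁* is a pronoun; nothing c-commands it within its binding domain (the embedded TP.), so Principle B holds trivially.
*Nadia₁* is an R-expression; *she₁* does not c-command it, and no other NP shares its index, so Principle C is satisfied.
All principles are respected.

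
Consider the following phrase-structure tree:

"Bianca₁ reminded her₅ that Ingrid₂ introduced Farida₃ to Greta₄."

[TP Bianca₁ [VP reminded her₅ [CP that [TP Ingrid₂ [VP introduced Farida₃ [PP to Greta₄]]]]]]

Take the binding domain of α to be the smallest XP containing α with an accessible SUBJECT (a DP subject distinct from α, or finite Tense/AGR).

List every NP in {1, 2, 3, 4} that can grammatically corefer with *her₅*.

none

*her* is a pronoun, so Principle B applies: it must be free in its binding domain.
Binding domain of *her₅*: the matrix TP, whose subject is Bianca₁.
*Bianca₁* c-commands the pronoun within its binding domain → coindexation would violate Principle B.
*Ingrid₂*: the pronoun c-commands this R-expression → coindexation would violate Principle C on *Ingrid₂*.
*Farida₃*: the pronoun c-commands this R-expression → coindexation would violate Principle C on *Farida₃*.
*Greta₄*: the pronoun c-commands this R-expression → coindexation would violate Principle C on *Greta₄*.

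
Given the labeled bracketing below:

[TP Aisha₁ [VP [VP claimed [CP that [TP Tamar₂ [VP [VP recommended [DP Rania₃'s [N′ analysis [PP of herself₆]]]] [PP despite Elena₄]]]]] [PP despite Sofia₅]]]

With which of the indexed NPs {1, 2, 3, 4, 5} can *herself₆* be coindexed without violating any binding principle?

*herself* is an anaphor, so Principle A applies: it must be bound in its binding domain.
Binding domain of *herself₆*: the possessed DP, whose subject is Rania₃.
*Aisha₁* c-commands the anaphor but is outside its binding domain → cannot satisfy Principle A.
*Tamar₂* c-commands the anaphor but is outside its binding domain → cannot satisfy Principle A.
*Rania₃* c-commands the anaphor within its binding domain → licit binder.
*Elena₄* does not c-command the anaphor → cannot bind it.
*Sofia₅* does not c-command the anaphor → cannot bind it.

{3}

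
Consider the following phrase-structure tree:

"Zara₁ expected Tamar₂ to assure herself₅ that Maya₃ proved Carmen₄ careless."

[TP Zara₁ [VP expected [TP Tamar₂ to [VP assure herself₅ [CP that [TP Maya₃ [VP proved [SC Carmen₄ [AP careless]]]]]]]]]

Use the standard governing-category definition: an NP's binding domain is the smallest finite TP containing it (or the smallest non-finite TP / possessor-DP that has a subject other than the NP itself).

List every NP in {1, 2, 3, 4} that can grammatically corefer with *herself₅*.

*herself* is an anaphor, so Principle A applies: it must be bound in its binding domain.
Binding domain of *herself₅*: the embedded TP, whose subject is Tamar₂.
*Zara₁* c-commands the anaphor but is outside its binding domain → cannot satisfy Principle A.
*Tamar₂* c-commands the anaphor within its binding domain → licit binder.
*Maya₃* does not c-command the anaphor → cannot bind it.
*Carmen₄* does not c-command the anaphor → cannot bind it.

{2}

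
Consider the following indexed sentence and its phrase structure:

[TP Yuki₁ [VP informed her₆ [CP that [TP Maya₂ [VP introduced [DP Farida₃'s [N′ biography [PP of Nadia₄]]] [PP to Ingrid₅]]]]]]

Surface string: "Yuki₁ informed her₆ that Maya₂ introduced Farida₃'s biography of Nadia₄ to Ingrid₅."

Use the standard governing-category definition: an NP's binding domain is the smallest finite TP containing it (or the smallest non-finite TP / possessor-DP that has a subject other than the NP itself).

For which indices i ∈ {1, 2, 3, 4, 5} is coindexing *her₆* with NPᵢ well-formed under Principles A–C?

none

*her* is a pronoun, so Principle B applies: it must be free in its binding domain.
Binding domain of *her₆*: the matrix TP, whose subject is Yuki₁.
*Yuki₁* c-commands the pronoun within its binding domain → coindexation would violate Principle B.
*Maya₂*: the pronoun c-commands this R-expression → coindexation would violate Principle C on *Maya₂*.
*Farida₃*: the pronoun c-commands this R-expression → coindexation would violate Principle C on *Farida₃*.
*Nadia₄*: the pronoun c-commands this R-expression → coindexation would violate Principle C on *Nadia₄*.
*Ingrid₅*: the pronoun c-commands this R-expression → coindexation would violate Principle C on *Ingrid₅*.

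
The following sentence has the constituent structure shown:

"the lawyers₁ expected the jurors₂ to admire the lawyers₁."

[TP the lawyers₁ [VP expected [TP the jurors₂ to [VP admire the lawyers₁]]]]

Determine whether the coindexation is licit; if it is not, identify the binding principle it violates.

The two coindexed NPs are *the lawyers₁* (the lower occurrence) and *the lawyers₁* (the higher occurrence).
*the lawyers₁* (the lower occurrence) is an R-expression. Principle C requires it to be free everywhere.
*the lawyers₁* (the higher occurrence) c-commands it and carries the same index.
The R-expression is bound → Principle C violation.

Principle C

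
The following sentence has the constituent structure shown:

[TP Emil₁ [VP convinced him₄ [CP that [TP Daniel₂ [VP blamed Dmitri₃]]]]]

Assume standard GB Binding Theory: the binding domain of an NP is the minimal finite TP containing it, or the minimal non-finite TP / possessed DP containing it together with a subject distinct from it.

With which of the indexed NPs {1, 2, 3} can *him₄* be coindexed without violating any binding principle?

*him* is a pronoun, so Principle B applies: it must be free in its binding domain.
Binding domain of *him₄*: the matrix TP, whose subject is Emil₁.
*Emil₁* c-commands the pronoun within its binding domain → coindexation would violate Principle B.
*Daniel₂*: the pronoun c-commands this R-expression → coindexation would violate Principle C on *Daniel₂*.
*Dmitri₃*: the pronoun c-commands this R-expression → coindexation would violate Principle C on *Dmitri₃*.

none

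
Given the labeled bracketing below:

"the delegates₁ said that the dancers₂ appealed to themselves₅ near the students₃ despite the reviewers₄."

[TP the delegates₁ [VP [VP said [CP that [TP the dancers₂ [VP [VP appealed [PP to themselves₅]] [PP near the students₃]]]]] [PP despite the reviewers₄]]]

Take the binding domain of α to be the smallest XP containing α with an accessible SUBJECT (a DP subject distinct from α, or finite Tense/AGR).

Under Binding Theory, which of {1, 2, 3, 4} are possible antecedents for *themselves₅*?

{2}

*themselves* is an anaphor, so Principle A applies: it must be bound in its binding domain.
Binding domain of *themselves₅*: the embedded TP, whose subject is the dancers₂.
*the delegates₁* c-commands the anaphor but is outside its binding domain → cannot satisfy Principle A.
*the dancers₂* c-commands the anaphor within its binding domain → licit binder.
*the students₃* does not c-command the anaphor → cannot bind it.
*the reviewers₄* does not c-command the anaphor → cannot bind it.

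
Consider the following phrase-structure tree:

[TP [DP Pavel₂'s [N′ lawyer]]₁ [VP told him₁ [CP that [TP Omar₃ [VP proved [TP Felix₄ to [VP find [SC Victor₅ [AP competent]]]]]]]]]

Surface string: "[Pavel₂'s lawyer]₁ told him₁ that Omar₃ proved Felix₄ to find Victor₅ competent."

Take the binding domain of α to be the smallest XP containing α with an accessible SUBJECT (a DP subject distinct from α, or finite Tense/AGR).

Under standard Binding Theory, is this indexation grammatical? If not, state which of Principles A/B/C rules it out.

Principle B

The two coindexed NPs are *[Pavel₂'s lawyer]₁* and *him₁*.
*him₁* is a pronoun. Its binding domain is the matrix TP, whose subject is [Pavel₂'s lawyer]₁.
*[Pavel₂'s lawyer]₁* c-commands it within that domain and carries the same index.
The pronoun is locally bound → Principle B violation.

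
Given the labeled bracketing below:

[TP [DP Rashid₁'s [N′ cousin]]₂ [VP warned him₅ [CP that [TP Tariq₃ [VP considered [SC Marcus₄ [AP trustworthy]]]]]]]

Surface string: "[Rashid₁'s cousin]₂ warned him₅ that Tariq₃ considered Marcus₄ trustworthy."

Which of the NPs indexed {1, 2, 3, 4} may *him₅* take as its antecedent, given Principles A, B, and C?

{1}

*him* is a pronoun, so Principle B applies: it must be free in its binding domain.
Binding domain of *him₅*: the matrix TP, whose subject is [Rashid₁'s cousin]₂.
*Rashid₁* and the pronoun do not c-command one another → neither Principle B nor Principle C is at stake; coindexation permitted.
*[Rashid₁'s cousin]₂* c-commands the pronoun within its binding domain → coindexation would violate Principle B.
*Tariq₃*: the pronoun c-commands this R-expression → coindexation would violate Principle C on *Tariq₃*.
*Marcus₄*: the pronoun c-commands this R-expression → coindexation would violate Principle C on *Marcus₄*.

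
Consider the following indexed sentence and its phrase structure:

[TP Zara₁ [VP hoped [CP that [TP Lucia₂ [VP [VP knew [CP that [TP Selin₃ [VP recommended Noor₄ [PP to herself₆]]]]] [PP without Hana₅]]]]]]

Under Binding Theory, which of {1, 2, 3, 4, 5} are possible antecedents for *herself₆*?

{3, 4}

*herself* is an anaphor, so Principle A applies: it must be bound in its binding domain.
Binding domain of *herself₆*: the embedded TP, whose subject is Selin₃.
*Zara₁* c-commands the anaphor but is outside its binding domain → cannot satisfy Principle A.
*Lucia₂* c-commands the anaphor but is outside its binding domain → cannot satisfy Principle A.
*Selin₃* c-commands the anaphor within its binding domain → licit binder.
*Noor₄* c-commands the anaphor within its binding domain → licit binder.
*Hana₅* does not c-command the anaphor → cannot bind it.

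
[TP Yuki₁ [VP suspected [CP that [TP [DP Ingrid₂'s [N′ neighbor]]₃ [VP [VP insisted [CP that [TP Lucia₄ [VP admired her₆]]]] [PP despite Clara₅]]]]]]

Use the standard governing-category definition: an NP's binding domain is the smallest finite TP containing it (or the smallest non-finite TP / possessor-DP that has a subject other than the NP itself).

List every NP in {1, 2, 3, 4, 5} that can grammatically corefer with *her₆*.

{1, 2, 3, 5}

*her* is a pronoun, so Principle B applies: it must be free in its binding domain.
Binding domain of *her₆*: the embedded TP, whose subject is Lucia₄.
*Yuki₁* c-commands the pronoun but from outside its binding domain, and is not c-commanded by it → coindexation permitted.
*Ingrid₂* and the pronoun do not c-command one another → neither Principle B nor Principle C is at stake; coindexation permitted.
*[Ingrid₂'s neighbor]₃* c-commands the pronoun but from outside its binding domain, and is not c-commanded by it → coindexation permitted.
*Lucia₄* c-commands the pronoun within its binding domain → coindexation would violate Principle B.
*Clara₅* and the pronoun do not c-command one another → neither Principle B nor Principle C is at stake; coindexation permitted.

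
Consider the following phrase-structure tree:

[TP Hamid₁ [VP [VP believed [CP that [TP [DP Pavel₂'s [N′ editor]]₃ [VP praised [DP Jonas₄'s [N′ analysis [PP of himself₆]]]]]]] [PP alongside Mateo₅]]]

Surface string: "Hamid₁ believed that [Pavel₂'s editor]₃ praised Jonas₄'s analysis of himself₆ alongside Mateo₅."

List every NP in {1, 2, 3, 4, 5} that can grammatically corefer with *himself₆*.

{4}

*himself* is an anaphor, so Principle A applies: it must be bound in its binding domain.
Binding domain of *himself₆*: the possessed DP, whose subject is Jonas₄.
*Hamid₁* c-commands the anaphor but is outside its binding domain → cannot satisfy Principle A.
*Pavel₂* does not c-command the anaphor → cannot bind it.
*[Pavel₂'s editor]₃* c-commands the anaphor but is outside its binding domain → cannot satisfy Principle A.
*Jonas₄* c-commands the anaphor within its binding domain → licit binder.
*Mateo₅* does not c-command the anaphor → cannot bind it.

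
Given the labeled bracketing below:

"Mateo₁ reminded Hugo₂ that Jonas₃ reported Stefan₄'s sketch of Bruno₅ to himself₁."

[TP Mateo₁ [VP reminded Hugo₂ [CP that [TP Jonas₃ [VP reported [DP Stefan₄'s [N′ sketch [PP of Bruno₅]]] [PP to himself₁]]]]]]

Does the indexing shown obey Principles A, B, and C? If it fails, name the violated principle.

The two coindexed NPs are *Mateo₁* and *himself₁*.
*himself₁* is an anaphor. Principle A requires it to be bound within its binding domain — the embedded TP, whose subject is Jonas₃.
Within that domain it is c-commanded by *Jonas₃*, which does not share its index.
*Mateo₁* does c-command the anaphor, but from outside its binding domain.
The anaphor is unbound in its domain → Principle A violation.

Principle A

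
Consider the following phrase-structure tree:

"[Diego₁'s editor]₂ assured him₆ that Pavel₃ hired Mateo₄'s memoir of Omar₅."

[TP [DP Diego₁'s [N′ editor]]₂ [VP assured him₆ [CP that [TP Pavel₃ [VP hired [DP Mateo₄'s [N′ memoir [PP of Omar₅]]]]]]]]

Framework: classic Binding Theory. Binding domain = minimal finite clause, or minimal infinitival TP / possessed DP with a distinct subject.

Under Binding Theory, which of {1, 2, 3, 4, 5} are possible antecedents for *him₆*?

{1}

*him* is a pronoun, so Principle B applies: it must be free in its binding domain.
Binding domain of *him₆*: the matrix TP, whose subject is [Diego₁'s editor]₂.
*Diego₁* and the pronoun do not c-command one another → neither Principle B nor Principle C is at stake; coindexation permitted.
*[Diego₁'s editor]₂* c-commands the pronoun within its binding domain → coindexation would violate Principle B.
*Pavel₃*: the pronoun c-commands this R-expression → coindexation would violate Principle C on *Pavel₃*.
*Mateo₄*: the pronoun c-commands this R-expression → coindexation would violate Principle C on *Mateo₄*.
*Omar₅*: the pronoun c-commands this R-expression → coindexation would violate Principle C on *Omar₅*.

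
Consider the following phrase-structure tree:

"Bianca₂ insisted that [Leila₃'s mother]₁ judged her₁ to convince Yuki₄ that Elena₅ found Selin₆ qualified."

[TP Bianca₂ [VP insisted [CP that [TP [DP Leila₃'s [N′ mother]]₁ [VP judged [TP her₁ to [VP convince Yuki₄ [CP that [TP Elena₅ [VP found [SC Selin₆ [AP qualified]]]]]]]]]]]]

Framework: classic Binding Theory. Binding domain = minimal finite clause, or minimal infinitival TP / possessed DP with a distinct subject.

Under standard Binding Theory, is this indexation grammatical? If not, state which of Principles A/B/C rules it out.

The two coindexed NPs are *[Leila₃'s mother]₁* and *her₁*.
*her₁* is a pronoun. Its binding domain is the embedded TP, whose subject is [Leila₃'s mother]₁.
*[Leila₃'s mother]₁* c-commands it within that domain and carries the same index.
The pronoun is locally bound → Principle B violation.

Principle B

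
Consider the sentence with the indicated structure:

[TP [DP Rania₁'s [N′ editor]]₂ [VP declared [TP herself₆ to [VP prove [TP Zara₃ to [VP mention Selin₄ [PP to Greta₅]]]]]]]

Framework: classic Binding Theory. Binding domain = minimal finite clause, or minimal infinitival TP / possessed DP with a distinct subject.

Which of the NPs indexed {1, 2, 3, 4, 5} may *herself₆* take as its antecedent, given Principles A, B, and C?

{2}

*herself* is an anaphor, so Principle A applies: it must be bound in its binding domain.
Binding domain of *herself₆*: the matrix TP, whose subject is [Rania₁'s editor]₂.
*Rania₁* does not c-command the anaphor → cannot bind it.
*[Rania₁'s editor]₂* c-commands the anaphor within its binding domain → licit binder.
*Zara₃* does not c-command the anaphor → cannot bind it.
*Selin₄* does not c-command the anaphor → cannot bind it.
*Greta₅* does not c-command the anaphor → cannot bind it.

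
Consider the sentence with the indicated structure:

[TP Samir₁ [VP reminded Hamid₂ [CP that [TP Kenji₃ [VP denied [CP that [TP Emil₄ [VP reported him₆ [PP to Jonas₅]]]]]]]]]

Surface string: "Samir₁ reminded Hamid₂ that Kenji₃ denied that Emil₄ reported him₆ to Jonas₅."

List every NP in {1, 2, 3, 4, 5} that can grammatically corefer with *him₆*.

*him* is a pronoun, so Principle B applies: it must be free in its binding domain.
Binding domain of *him₆*: the embedded TP, whose subject is Emil₄.
*Samir₁* c-commands the pronoun but from outside its binding domain, and is not c-commanded by it → coindexation permitted.
*Hamid₂* c-commands the pronoun but from outside its binding domain, and is not c-commanded by it → coindexation permitted.
*Kenji₃* c-commands the pronoun but from outside its binding domain, and is not c-commanded by it → coindexation permitted.
*Emil₄* c-commands the pronoun within its binding domain → coindexation would violate Principle B.
*Jonas₅*: the pronoun c-commands this R-expression → coindexation would violate Principle C on *Jonas₅*.

{1, 2, 3}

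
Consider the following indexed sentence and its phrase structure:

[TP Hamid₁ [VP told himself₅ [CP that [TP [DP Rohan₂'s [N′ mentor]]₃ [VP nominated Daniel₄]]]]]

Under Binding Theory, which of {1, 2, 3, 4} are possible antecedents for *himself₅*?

*himself* is an anaphor, so Principle A applies: it must be bound in its binding domain.
Binding domain of *himself₅*: the matrix TP, whose subject is Hamid₁.
*Hamid₁* c-commands the anaphor within its binding domain → licit binder.
*Rohan₂* does not c-command the anaphor → cannot bind it.
*[Rohan₂'s mentor]₃* does not c-command the anaphor → cannot bind it.
*Daniel₄* does not c-command the anaphor → cannot bind it.

{1}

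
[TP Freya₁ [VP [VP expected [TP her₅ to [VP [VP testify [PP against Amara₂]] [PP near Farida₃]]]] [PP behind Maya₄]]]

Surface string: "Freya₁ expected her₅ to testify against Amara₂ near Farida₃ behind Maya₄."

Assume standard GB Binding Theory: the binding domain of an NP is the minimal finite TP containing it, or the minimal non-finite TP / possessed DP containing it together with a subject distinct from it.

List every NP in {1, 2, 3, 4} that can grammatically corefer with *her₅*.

*her* is a pronoun, so Principle B applies: it must be free in its binding domain.
Binding domain of *her₅*: the matrix TP, whose subject is Freya₁.
*Freya₁* c-commands the pronoun within its binding domain → coindexation would violate Principle B.
*Amara₂*: the pronoun c-commands this R-expression → coindexation would violate Principle C on *Amara₂*.
*Farida₃*: the pronoun c-commands this R-expression → coindexation would violate Principle C on *Farida₃*.
*Maya₄* and the pronoun do not c-command one another → neither Principle B nor Principle C is at stake; coindexation permitted.

{4}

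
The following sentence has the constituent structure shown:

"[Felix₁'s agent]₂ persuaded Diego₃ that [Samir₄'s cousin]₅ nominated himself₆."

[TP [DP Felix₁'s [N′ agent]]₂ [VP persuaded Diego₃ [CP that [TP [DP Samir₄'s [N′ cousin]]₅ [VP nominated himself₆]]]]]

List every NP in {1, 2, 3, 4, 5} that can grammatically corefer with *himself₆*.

*himself* is an anaphor, so Principle A applies: it must be bound in its binding domain.
Binding domain of *himself₆*: the embedded TP, whose subject is [Samir₄'s cousin]₅.
*Felix₁* does not c-command the anaphor → cannot bind it.
*[Felix₁'s agent]₂* c-commands the anaphor but is outside its binding domain → cannot satisfy Principle A.
*Diego₃* c-commands the anaphor but is outside its binding domain → cannot satisfy Principle A.
*Samir₄* does not c-command the anaphor → cannot bind it.
*[Samir₄'s cousin]₅* c-commands the anaphor within its binding domain → licit binder.

{5}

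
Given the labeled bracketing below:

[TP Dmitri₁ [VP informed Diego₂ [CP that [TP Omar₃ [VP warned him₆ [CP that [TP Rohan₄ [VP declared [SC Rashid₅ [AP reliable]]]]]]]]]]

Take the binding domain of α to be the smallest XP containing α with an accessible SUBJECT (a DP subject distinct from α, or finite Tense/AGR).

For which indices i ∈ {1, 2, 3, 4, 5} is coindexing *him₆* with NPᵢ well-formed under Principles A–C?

{1, 2}

*him* is a pronoun, so Principle B applies: it must be free in its binding domain.
Binding domain of *him₆*: the embedded TP, whose subject is Omar₃.
*Dmitri₁* c-commands the pronoun but from outside its binding domain, and is not c-commanded by it → coindexation permitted.
*Diego₂* c-commands the pronoun but from outside its binding domain, and is not c-commanded by it → coindexation permitted.
*Omar₃* c-commands the pronoun within its binding domain → coindexation would violate Principle B.
*Rohan₄*: the pronoun c-commands this R-expression → coindexation would violate Principle C on *Rohan₄*.
*Rashid₅*: the pronoun c-commands this R-expression → coindexation would violate Principle C on *Rashid₅*.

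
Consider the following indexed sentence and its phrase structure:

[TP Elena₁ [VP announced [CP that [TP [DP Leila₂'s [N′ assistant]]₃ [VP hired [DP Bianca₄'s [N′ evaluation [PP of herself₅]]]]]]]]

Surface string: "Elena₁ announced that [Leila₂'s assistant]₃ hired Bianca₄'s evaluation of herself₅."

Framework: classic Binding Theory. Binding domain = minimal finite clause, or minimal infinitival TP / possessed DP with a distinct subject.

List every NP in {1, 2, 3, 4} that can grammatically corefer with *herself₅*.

*herself* is an anaphor, so Principle A applies: it must be bound in its binding domain.
Binding domain of *herself₅*: the possessed DP, whose subject is Bianca₄.
*Elena₁* c-commands the anaphor but is outside its binding domain → cannot satisfy Principle A.
*Leila₂* does not c-command the anaphor → cannot bind it.
*[Leila₂'s assistant]₃* c-commands the anaphor but is outside its binding domain → cannot satisfy Principle A.
*Bianca₄* c-commands the anaphor within its binding domain → licit binder.

{4}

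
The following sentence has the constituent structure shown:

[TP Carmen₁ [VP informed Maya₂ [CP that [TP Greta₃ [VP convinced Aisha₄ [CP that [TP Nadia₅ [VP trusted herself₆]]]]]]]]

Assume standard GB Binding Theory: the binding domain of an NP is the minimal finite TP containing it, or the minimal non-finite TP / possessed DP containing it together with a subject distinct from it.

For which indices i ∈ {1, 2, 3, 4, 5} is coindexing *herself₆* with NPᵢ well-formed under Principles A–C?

*herself* is an anaphor, so Principle A applies: it must be bound in its binding domain.
Binding domain of *herself₆*: the embedded TP, whose subject is Nadia₅.
*Carmen₁* c-commands the anaphor but is outside its binding domain → cannot satisfy Principle A.
*Maya₂* c-commands the anaphor but is outside its binding domain → cannot satisfy Principle A.
*Greta₃* c-commands the anaphor but is outside its binding domain → cannot satisfy Principle A.
*Aisha₄* c-commands the anaphor but is outside its binding domain → cannot satisfy Principle A.
*Nadia₅* c-commands the anaphor within its binding domain → licit binder.

{5}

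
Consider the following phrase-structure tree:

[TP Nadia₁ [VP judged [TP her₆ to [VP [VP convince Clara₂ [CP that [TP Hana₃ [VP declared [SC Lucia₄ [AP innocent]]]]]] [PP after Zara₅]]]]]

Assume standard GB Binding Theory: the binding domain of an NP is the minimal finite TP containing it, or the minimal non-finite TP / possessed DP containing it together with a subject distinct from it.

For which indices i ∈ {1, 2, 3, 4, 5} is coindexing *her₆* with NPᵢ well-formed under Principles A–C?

*her* is a pronoun, so Principle B applies: it must be free in its binding domain.
Binding domain of *her₆*: the matrix TP, whose subject is Nadia₁.
*Nadia₁* c-commands the pronoun within its binding domain → coindexation would violate Principle B.
*Clara₂*: the pronoun c-commands this R-expression → coindexation would violate Principle C on *Clara₂*.
*Hana₃*: the pronoun c-commands this R-expression → coindexation would violate Principle C on *Hana₃*.
*Lucia₄*: the pronoun c-commands this R-expression → coindexation would violate Principle C on *Lucia₄*.
*Zara₅*: the pronoun c-commands this R-expression → coindexation would violate Principle C on *Zara₅*.

none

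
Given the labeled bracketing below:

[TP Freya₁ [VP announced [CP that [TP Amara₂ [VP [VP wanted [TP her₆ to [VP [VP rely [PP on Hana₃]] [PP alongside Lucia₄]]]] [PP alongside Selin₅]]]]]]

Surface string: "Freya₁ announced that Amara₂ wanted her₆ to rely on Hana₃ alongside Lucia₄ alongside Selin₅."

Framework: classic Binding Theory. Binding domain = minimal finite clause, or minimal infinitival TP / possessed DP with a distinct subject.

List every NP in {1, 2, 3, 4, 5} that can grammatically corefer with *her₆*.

{1, 5}

*her* is a pronoun, so Principle B applies: it must be free in its binding domain.
Binding domain of *her₆*: the embedded TP, whose subject is Amara₂.
*Freya₁* c-commands the pronoun but from outside its binding domain, and is not c-commanded by it → coindexation permitted.
*Amara₂* c-commands the pronoun within its binding domain → coindexation would violate Principle B.
*Hana₃*: the pronoun c-commands this R-expression → coindexation would violate Principle C on *Hana₃*.
*Lucia₄*: the pronoun c-commands this R-expression → coindexation would violate Principle C on *Lucia₄*.
*Selin₅* and the pronoun do not c-command one another → neither Principle B nor Principle C is at stake; coindexation permitted.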